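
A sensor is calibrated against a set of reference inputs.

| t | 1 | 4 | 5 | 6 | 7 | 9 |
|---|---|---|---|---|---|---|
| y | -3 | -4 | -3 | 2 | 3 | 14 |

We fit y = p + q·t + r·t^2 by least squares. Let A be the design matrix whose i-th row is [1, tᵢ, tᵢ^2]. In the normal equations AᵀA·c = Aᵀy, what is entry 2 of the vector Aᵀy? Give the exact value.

Entry 2 ↔ basis t, so (Aᵀy)_{2} = Σᵢ (t)·yᵢ = (1)·(-3) + (4)·(-4) + (5)·(-3) + (6)·(2) + (7)·(3) + (9)·(14) = 125.

125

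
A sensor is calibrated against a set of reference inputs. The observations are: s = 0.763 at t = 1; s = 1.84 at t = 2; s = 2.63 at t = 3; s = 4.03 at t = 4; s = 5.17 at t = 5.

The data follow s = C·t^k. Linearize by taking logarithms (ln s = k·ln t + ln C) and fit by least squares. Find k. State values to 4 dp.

k = 1.1779

With ln sᵢ as the transformed response and ln tᵢ as the regressor:
Over the data: Σln t = 4.7875, Σ(ln t)² = 6.1995, Σln s = 4.3429, Σln t·ln s = 6.0613.
Normal system: [[6.1995, 4.7875]; [4.7875, 5]]·[k, ln C]ᵀ = [6.0613, 4.3429]ᵀ.
Solving (det = 8.0774): k = 1.17795, ln C = -0.25930.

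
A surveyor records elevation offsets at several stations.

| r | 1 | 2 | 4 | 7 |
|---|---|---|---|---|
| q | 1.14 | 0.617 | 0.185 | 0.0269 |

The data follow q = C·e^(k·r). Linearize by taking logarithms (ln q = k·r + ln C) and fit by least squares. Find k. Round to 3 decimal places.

k = -0.624

Linearized form: ln q = k·r + ln C. From the 4 transformed points,
Σr = 14.0000, Σ(r)² = 70.0000, Σln q = -5.6549, Σr·ln q = -32.8937.
Equations: 70.0000·k + 14.0000·ln C = -32.8937;  14.0000·k + 4·ln C = -5.6549.
Δ = 70.0000·4 − (14.0000)² = 84.0000; k = (-32.8937·4 − 14.0000·-5.6549)/84.0000 = -0.62389, ln C = (70.0000·-5.6549 − 14.0000·-32.8937)/84.0000 = 0.76989.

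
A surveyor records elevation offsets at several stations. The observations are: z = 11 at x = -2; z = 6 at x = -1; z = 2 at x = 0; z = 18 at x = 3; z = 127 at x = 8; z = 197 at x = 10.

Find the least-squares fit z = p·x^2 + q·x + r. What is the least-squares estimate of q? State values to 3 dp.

q = -0.593

The normal equations are: 14194·p + 1530·q + 178·r = 28040;  1530·p + 178·q + 18·r = 3012;  178·p + 18·q + 6·r = 361.
(Σx^2·x^2 = 14194, Σx^2·x = 1530, Σx^2 = 178, Σx·x = 178, Σx = 18, Σ1 = 6, Σx^2·z = 28040, Σx·z = 3012, Σz = 361.)
Row-reducing yields p = 85379/42464, q = -25197/42464, r = 48799/21232.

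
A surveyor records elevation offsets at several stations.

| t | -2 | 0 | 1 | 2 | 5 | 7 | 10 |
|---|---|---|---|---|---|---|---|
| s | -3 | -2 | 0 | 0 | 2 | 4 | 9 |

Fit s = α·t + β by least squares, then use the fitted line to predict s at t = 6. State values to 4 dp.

Entries of AᵀA: Σt·t = 183, Σt = 23, Σ1 = 7.
For Aᵀs: Σt·s = 134, Σs = 10.
AᵀA·[α, β]ᵀ = Aᵀs becomes [[183, 23]; [23, 7]]·[α, β]ᵀ = [134, 10]ᵀ.
Δ = 183·7 − 23² = 752.
α = (134·7 − 23·10)/752 = 177/188; β = (183·10 − 23·134)/752 = -313/188.
At t = 6: ŝ = (177/188)·(6) + (-313/188)·(1) = 749/188.

ŝ = 3.9840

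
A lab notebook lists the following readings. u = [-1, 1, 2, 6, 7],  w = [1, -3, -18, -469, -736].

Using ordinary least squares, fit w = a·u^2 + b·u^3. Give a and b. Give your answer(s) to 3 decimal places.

The normal equations are: 3715·a + 24615·b = -53022;  24615·a + 164371·b = -353900.
(Σu^2·u^2 = 3715, Σu^2·u^3 = 24615, Σu^3·u^3 = 164371, Σu^2·w = -53022, Σu^3·w = -353900.)
Eliminating b: 164371·(row 1) − 24615·(row 2) gives 4740040·a = 164371·(-53022) − 24615·(-353900) = -4030662, so a = -2015331/2370020.
Then b = ((-353900) − 24615·(-2015331/2370020))/164371 = -960197/474004.

a = -0.850, b = -2.026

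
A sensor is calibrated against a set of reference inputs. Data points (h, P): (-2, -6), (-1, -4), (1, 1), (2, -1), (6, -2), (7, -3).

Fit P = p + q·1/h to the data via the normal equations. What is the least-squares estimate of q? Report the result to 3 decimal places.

Compute the Gram sums: Σ1 = 6, Σ1/h = 13/42, Σ1/h·1/h = 4495/1764.
And ΣP = -15, Σ1/h·P = 283/42.
Eliminating q: (4495/1764)·(row 1) − (13/42)·(row 2) gives (26801/1764)·p = (4495/1764)·(-15) − (13/42)·(283/42) = -17776/441, so p = -71104/26801.
Then q = ((283/42) − (13/42)·(-71104/26801))/(4495/1764) = 79506/26801.

q = 2.967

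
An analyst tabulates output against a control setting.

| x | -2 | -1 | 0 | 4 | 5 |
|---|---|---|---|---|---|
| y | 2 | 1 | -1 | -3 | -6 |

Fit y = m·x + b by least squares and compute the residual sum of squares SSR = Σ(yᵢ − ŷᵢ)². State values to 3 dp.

Setting ∂/∂m … = 0 gives: 46·m + 6·b = -47;  6·m + 5·b = -7.
Eliminating b: 5·(row 1) − 6·(row 2) gives 194·m = 5·(-47) − 6·(-7) = -193, so m = -193/194.
Then b = ((-7) − 6·(-193/194))/5 = -20/97.
Residuals: 21/97, 41/194, -77/97, 115/97, -159/194; SSR = 543/194.

SSR = 2.799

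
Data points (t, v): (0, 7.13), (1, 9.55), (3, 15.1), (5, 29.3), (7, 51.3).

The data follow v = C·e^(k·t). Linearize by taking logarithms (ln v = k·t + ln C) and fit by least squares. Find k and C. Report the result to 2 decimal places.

k = 0.28, C = 7.01

Linearized form: ln v = k·t + ln C. From the 5 transformed points,
Σt = 16.0000, Σ(t)² = 84.0000, Σln v = 14.2508, Σt·ln v = 54.8524.
Equations: 84.0000·k + 16.0000·ln C = 54.8524;  16.0000·k + 5·ln C = 14.2508.
Slope k = (n·Σt·ln v − Σt·Σln v)/(n·Σ(t)² − (Σt)²) = (5·54.8524 − 16.0000·14.2508)/164.0000 = 0.28200; ln C = (Σln v − k·Σt)/n = 1.94775, so C = exp(1.94775) = 7.01289.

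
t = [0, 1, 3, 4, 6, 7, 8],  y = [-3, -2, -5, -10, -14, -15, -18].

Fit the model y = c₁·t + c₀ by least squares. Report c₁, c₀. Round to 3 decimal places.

Forming AᵀA = [[175, 29]; [29, 7]] and Aᵀy = [-390, -67]ᵀ gives AᵀA·[c₁, c₀]ᵀ = Aᵀy.
Eliminating c₀: 7·(row 1) − 29·(row 2) gives 384·c₁ = 7·(-390) − 29·(-67) = -787, so c₁ = -787/384.
Then c₀ = ((-67) − 29·(-787/384))/7 = -415/384.

c₁ = -2.049, c₀ = -1.081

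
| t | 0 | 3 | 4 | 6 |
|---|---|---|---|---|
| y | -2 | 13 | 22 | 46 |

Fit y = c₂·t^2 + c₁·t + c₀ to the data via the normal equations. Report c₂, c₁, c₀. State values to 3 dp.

c₂ = 1.000, c₁ = 2.000, c₀ = -2.000

Compute the Gram sums: Σt^2·t^2 = 1633, Σt^2·t = 307, Σt^2 = 61, Σt·t = 61, Σt = 13, Σ1 = 4.
And Σt^2·y = 2125, Σt·y = 403, Σy = 79.
So AᵀA·[c₂, c₁, c₀]ᵀ = Aᵀy: [[1633, 307, 61]; [307, 61, 13]; [61, 13, 4]]·[c₂, c₁, c₀]ᵀ = [2125, 403, 79]ᵀ.
Inverting the 3×3 Gram matrix, [c₂, c₁, c₀]ᵀ = [1, 2, -2]ᵀ.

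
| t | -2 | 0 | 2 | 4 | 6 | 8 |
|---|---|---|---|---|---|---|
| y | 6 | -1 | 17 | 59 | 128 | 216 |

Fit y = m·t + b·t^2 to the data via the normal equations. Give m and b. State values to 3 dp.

Entries of XᵀX: Σt·t = 124, Σt·t^2 = 792, Σt^2·t^2 = 5680.
Right-hand side: Σt·y = 2754, Σt^2·y = 19468.
Normal equations: [[124, 792]; [792, 5680]]·[m, b]ᵀ = [2754, 19468]ᵀ.
Eliminating b: 5680·(row 1) − 792·(row 2) gives 77056·m = 5680·2754 − 792·19468 = 224064, so m = 3501/1204.
Then b = (19468 − 792·(3501/1204))/5680 = 7277/2408.

m = 2.908, b = 3.022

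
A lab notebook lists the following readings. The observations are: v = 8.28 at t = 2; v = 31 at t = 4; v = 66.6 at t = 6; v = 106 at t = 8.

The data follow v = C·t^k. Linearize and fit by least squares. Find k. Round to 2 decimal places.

k = 1.85

Taking logs, ln v = k·ln t + ln C, so regress ln v on ln t.
Σln t = 5.9506, Σ(ln t)² = 9.9367, Σln v = 14.4100, Σln t·ln v = 23.4461.
Equations: 9.9367·k + 5.9506·ln C = 23.4461;  5.9506·k + 4·ln C = 14.4100.
Slope k = (n·Σln t·ln v − Σln t·Σln v)/(n·Σ(ln t)² − (Σln t)²) = (4·23.4461 − 5.9506·14.4100)/4.3368 = 1.85296; ln C = (Σln v − k·Σln t)/n = 0.84592.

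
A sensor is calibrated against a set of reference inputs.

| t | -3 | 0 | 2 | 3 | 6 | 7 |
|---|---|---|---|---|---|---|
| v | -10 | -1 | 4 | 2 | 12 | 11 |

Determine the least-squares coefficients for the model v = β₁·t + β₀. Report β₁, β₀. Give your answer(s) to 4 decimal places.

β₁ = 2.1295, β₀ = -2.3237

The normal equations are: 107·β₁ + 15·β₀ = 193;  15·β₁ + 6·β₀ = 18.
Δ = 107·6 − 15² = 417.
β₁ = (193·6 − 15·18)/417 = 296/139; β₀ = (107·18 − 15·193)/417 = -323/139.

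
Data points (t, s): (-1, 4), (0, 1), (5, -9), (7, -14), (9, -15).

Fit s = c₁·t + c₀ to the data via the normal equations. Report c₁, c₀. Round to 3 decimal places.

c₁ = -1.974, c₀ = 1.295

AᵀA·[c₁, c₀]ᵀ = Aᵀs reads: 156·c₁ + 20·c₀ = -282;  20·c₁ + 5·c₀ = -33.
(Σt·t = 156, Σt = 20, Σ1 = 5, Σt·s = -282, Σs = -33.)
Δ = 156·5 − 20² = 380.
c₁ = ((-282)·5 − 20·(-33))/380 = -75/38; c₀ = (156·(-33) − 20·(-282))/380 = 123/95.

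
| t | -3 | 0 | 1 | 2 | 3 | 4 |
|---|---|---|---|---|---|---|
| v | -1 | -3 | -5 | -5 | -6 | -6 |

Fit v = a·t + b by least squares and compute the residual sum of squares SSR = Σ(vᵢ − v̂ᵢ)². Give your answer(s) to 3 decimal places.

Forming XᵀX = [[39, 7]; [7, 6]] and Xᵀv = [-54, -26]ᵀ gives XᵀX·[a, b]ᵀ = Xᵀv.
Determinant 39·6 − 7² = 185.
a = ((-54)·6 − 7·(-26))/185 = -142/185; b = (39·(-26) − 7·(-54))/185 = -636/185.
Residuals: 5/37, 81/185, -147/185, -1/37, -48/185, 94/185; SSR = 216/185.

SSR = 1.168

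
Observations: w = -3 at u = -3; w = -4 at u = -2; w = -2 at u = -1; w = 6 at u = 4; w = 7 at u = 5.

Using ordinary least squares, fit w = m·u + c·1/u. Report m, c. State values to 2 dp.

Compute the Gram sums: Σu·u = 55, Σu·1/u = 5, Σ1/u·1/u = 5269/3600.
And Σu·w = 78, Σ1/u·w = 79/10.
Normal equations: [[55, 5]; [5, 5269/3600]]·[m, c]ᵀ = [78, 79/10]ᵀ.
det = 55·(5269/3600) − 5² = 39959/720.
m = (78·(5269/3600) − 5·(79/10))/(39959/720) = 268782/199795; c = (55·(79/10) − 5·78)/(39959/720) = 32040/39959.

m = 1.35, c = 0.80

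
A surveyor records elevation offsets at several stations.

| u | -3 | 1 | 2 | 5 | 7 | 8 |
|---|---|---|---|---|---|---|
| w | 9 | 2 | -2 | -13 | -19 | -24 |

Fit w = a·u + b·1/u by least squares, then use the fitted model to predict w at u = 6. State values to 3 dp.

Forming AᵀA = [[152, 6]; [6, 1014049/705600]] and Aᵀw = [-419, -361/35]ᵀ gives AᵀA·[a, b]ᵀ = Aᵀw.
Determinant 152·(1014049/705600) − 6² = 16091731/88200.
a = ((-419)·(1014049/705600) − 6·(-361/35))/(16091731/88200) = -381219971/128733848; b = (152·(-361/35) − 6·(-419))/(16091731/88200) = 83457360/16091731.
At u = 6: ŵ = (-381219971/128733848)·(6) + (83457360/16091731)·(1/6) = -1088021673/64366924.

ŵ = -16.903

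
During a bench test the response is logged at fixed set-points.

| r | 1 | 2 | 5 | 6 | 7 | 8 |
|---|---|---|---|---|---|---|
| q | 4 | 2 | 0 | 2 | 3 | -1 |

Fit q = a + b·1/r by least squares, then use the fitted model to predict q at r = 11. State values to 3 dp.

q̂ = 0.740

From the data, Σ1 = 6, Σ1/r = 1793/840, Σ1/r·1/r = 955249/705600.
Moment sums: Σq = 10, Σ1/r·q = 947/168.
So AᵀA·[a, b]ᵀ = Aᵀq: [[6, 1793/840]; [1793/840, 955249/705600]]·[a, b]ᵀ = [10, 947/168]ᵀ.
Determinant 6·(955249/705600) − (1793/840)² = 503329/141120.
a = (10·(955249/705600) − (1793/840)·(947/168))/(503329/141120) = 212527/503329; b = (6·(947/168) − (1793/840)·10)/(503329/141120) = 1760640/503329.
At r = 11: q̂ = (212527/503329)·(1) + (1760640/503329)·(1/11) = 4098437/5536619.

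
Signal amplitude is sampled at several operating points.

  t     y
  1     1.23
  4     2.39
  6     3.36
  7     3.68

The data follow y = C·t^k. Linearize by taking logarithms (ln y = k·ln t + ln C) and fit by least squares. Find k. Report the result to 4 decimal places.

k = 0.5571

Linearized form: ln y = k·ln t + ln C. From the 4 transformed points,
Over the data: Σln t = 5.1240, Σ(ln t)² = 8.9188, Σln y = 3.5932, Σln t·ln y = 5.9147.
Normal system: [[8.9188, 5.1240]; [5.1240, 4]]·[k, ln C]ᵀ = [5.9147, 3.5932]ᵀ.
Slope k = (n·Σln t·ln y − Σln t·Σln y)/(n·Σ(ln t)² − (Σln t)²) = (4·5.9147 − 5.1240·3.5932)/9.4201 = 0.55707; ln C = (Σln y − k·Σln t)/n = 0.18469.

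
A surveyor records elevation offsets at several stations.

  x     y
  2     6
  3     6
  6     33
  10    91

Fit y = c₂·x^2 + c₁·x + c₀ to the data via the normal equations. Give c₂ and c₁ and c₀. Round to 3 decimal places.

Sums needed: Σx^2·x^2 = 11393, Σx^2·x = 1251, Σx^2 = 149, Σx·x = 149, Σx = 21, Σ1 = 4.
For Mᵀy: Σx^2·y = 10366, Σx·y = 1138, Σy = 136.
Solving the 3×3 system (Gaussian elimination) gives c₂ = 1325/1336, c₁ = -7049/6680, c₀ = 8673/3340.

c₂ = 0.992, c₁ = -1.055, c₀ = 2.597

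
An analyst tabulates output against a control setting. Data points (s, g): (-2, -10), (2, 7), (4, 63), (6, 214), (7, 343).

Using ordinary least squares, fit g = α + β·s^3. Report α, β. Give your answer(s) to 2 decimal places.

Compute the Gram sums: Σ1 = 5, Σs^3 = 623, Σs^3·s^3 = 168529.
Right-hand side: Σg = 617, Σs^3·g = 168041.
So XᵀX·[α, β]ᵀ = Xᵀg: [[5, 623]; [623, 168529]]·[α, β]ᵀ = [617, 168041]ᵀ.
Eliminating β: 168529·(row 1) − 623·(row 2) gives 454516·α = 168529·617 − 623·168041 = -707150, so α = -353575/227258.
Then β = (168041 − 623·(-353575/227258))/168529 = 227907/227258.

α = -1.56, β = 1.00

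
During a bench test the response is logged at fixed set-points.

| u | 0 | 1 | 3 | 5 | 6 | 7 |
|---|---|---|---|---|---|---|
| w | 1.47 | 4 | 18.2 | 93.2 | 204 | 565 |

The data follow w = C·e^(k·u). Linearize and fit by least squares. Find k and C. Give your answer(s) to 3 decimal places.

Taking logs, ln w = k·u + ln C, so regress ln w on u.
Over the data: Σu = 22.0000, Σ(u)² = 120.0000, Σln w = 20.8627, Σu·ln w = 109.0308.
Normal system: [[120.0000, 22.0000]; [22.0000, 6]]·[k, ln C]ᵀ = [109.0308, 20.8627]ᵀ.
Δ = 120.0000·6 − (22.0000)² = 236.0000; k = (109.0308·6 − 22.0000·20.8627)/236.0000 = 0.82714, ln C = (120.0000·20.8627 − 22.0000·109.0308)/236.0000 = 0.44425, so C = exp(0.44425) = 1.55932.

k = 0.827, C = 1.559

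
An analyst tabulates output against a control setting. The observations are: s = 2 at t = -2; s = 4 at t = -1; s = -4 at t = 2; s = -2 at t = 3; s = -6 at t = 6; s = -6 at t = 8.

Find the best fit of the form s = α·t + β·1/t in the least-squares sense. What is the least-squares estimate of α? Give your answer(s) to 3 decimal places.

From the data, Σt·t = 118, Σt·1/t = 6, Σ1/t·1/t = 953/576.
Right-hand side: Σt·s = -106, Σ1/t·s = -113/12.
Normal equations: [[118, 6]; [6, 953/576]]·[α, β]ᵀ = [-106, -113/12]ᵀ.
Eliminating β: (953/576)·(row 1) − 6·(row 2) gives (45859/288)·α = (953/576)·(-106) − 6·(-113/12) = -34237/288, so α = -34237/45859.
Then β = ((-113/12) − 6·(-34237/45859))/(953/576) = -136848/45859.

α = -0.747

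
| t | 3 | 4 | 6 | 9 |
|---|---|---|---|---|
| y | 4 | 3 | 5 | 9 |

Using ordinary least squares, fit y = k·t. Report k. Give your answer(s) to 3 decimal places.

With design matrix M, MᵀM = [[142]] and Mᵀy = [135]ᵀ.
k = 135/142 = 0.950704.

k = 0.951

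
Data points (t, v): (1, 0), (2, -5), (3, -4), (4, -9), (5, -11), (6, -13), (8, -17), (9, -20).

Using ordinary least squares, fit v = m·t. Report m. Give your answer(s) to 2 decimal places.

Entries of MᵀM: Σt·t = 236.
Moment sums: Σt·v = -507.
Hence m = -507 / 236 ≈ -2.14831.

m = -2.15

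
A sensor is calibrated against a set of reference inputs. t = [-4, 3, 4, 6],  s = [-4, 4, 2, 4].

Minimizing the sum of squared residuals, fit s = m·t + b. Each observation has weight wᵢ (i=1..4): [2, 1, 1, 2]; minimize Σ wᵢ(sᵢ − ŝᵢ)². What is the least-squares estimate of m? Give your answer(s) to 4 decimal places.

m = 0.8178

The normal equations are: 129·m + 11·b = 100;  11·m + 6·b = 6.
det = 129·6 − 11² = 653.
m = (100·6 − 11·6)/653 = 534/653; b = (129·6 − 11·100)/653 = -326/653.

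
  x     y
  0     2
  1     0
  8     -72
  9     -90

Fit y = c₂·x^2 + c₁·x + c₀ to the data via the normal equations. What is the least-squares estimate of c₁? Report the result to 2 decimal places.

Setting ∂/∂c₂ … = 0 gives: 10658·c₂ + 1242·c₁ + 146·c₀ = -11898;  1242·c₂ + 146·c₁ + 18·c₀ = -1386;  146·c₂ + 18·c₁ + 4·c₀ = -160.
Row-reducing yields c₂ = -1, c₁ = -81/65, c₀ = 137/65.

c₁ = -1.25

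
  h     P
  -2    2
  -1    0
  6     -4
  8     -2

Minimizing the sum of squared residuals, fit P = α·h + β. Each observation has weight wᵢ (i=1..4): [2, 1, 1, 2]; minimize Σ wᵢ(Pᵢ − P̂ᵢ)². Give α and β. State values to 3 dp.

α = -0.422, β = 0.529

XᵀWX·[α, β]ᵀ = XᵀWP reads: 173·α + 17·β = -64;  17·α + 6·β = -4.
(Σwᵢ·h·h = 173, Σwᵢ·h = 17, Σwᵢ·1 = 6, Σwᵢ·h·P = -64, Σwᵢ·P = -4.)
Determinant 173·6 − 17² = 749.
α = ((-64)·6 − 17·(-4))/749 = -316/749; β = (173·(-4) − 17·(-64))/749 = 396/749.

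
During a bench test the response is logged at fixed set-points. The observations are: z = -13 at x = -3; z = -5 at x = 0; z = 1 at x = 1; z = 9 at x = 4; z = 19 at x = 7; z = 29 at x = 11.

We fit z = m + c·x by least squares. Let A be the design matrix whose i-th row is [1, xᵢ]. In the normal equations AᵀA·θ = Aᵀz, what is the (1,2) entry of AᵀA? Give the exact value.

20

Row 1 ↔ basis 1, column 2 ↔ basis x, so (AᵀA)_{1,2} = Σᵢ x = (1)·(-3) + (1)·(0) + (1)·(1) + (1)·(4) + (1)·(7) + (1)·(11) = 20.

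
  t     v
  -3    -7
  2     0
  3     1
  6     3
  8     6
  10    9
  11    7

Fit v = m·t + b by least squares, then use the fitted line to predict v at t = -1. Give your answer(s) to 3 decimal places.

v̂ = -3.961

Forming MᵀM = [[343, 37]; [37, 7]] and Mᵀv = [257, 19]ᵀ gives MᵀM·[m, b]ᵀ = Mᵀv.
Eliminating b: 7·(row 1) − 37·(row 2) gives 1032·m = 7·257 − 37·19 = 1096, so m = 137/129.
Then b = (19 − 37·(137/129))/7 = -374/129.
At t = -1: v̂ = (137/129)·(-1) + (-374/129)·(1) = -511/129.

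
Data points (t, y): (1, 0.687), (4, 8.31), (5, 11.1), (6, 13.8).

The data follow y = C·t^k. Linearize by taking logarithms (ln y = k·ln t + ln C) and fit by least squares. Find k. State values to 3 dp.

With ln yᵢ as the transformed response and ln tᵢ as the regressor:
Σln t = 4.7875, Σ(ln t)² = 7.7225, Σln y = 6.7737, Σln t·ln y = 11.5120.
Normal system: [[7.7225, 4.7875]; [4.7875, 4]]·[k, ln C]ᵀ = [11.5120, 6.7737]ᵀ.
Δ = 7.7225·4 − (4.7875)² = 7.9699; k = (11.5120·4 − 4.7875·6.7737)/7.9699 = 1.70883, ln C = (7.7225·6.7737 − 4.7875·11.5120)/7.9699 = -0.35184.

k = 1.709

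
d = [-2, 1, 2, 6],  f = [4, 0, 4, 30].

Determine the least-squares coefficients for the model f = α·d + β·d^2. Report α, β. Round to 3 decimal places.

α = -0.164, β = 0.863

MᵀM·[α, β]ᵀ = Mᵀf reads: 45·α + 217·β = 180;  217·α + 1329·β = 1112.
Eliminating β: 1329·(row 1) − 217·(row 2) gives 12716·α = 1329·180 − 217·1112 = -2084, so α = -521/3179.
Then β = (1112 − 217·(-521/3179))/1329 = 2745/3179.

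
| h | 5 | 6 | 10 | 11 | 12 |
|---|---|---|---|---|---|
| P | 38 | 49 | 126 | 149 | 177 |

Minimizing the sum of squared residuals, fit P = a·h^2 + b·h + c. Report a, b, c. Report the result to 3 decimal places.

Setting ∂/∂a … = 0 gives: 47298·a + 4400·b + 426·c = 58831;  4400·a + 426·b + 44·c = 5507;  426·a + 44·b + 5·c = 539.
Solving the 3×3 system (Gaussian elimination) gives a = 8629/7118, b = -4703/7118, c = 36758/3559.

a = 1.212, b = -0.661, c = 10.328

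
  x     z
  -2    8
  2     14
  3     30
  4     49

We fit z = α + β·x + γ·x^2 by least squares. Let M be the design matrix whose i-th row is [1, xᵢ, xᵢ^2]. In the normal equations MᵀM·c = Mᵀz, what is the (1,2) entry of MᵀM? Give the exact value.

Row 1 ↔ basis 1, column 2 ↔ basis x, so (MᵀM)_{1,2} = Σᵢ x = (1)·(-2) + (1)·(2) + (1)·(3) + (1)·(4) = 7.

7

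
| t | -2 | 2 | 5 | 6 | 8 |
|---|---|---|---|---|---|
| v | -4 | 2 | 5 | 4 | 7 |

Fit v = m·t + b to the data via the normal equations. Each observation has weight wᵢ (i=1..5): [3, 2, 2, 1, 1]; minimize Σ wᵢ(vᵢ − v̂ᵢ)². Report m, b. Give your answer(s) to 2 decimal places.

With design matrix X, XᵀWX = [[170, 22]; [22, 9]] and XᵀWv = [162, 13]ᵀ.
Eliminating b: 9·(row 1) − 22·(row 2) gives 1046·m = 9·162 − 22·13 = 1172, so m = 586/523.
Then b = (13 − 22·(586/523))/9 = -677/523.

m = 1.12, b = -1.29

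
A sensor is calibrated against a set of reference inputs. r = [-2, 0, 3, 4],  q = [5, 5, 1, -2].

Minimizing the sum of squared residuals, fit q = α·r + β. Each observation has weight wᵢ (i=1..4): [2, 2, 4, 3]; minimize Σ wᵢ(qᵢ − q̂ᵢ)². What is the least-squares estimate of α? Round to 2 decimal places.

With design matrix A, AᵀWA = [[92, 20]; [20, 11]] and AᵀWq = [-32, 18]ᵀ.
Δ = 92·11 − 20² = 612.
α = ((-32)·11 − 20·18)/612 = -178/153; β = (92·18 − 20·(-32))/612 = 574/153.

α = -1.16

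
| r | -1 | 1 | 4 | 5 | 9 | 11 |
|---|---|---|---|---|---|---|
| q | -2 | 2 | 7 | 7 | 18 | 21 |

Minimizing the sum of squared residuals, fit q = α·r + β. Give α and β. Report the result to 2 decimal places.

The normal equations are: 245·α + 29·β = 460;  29·α + 6·β = 53.
(Σr·r = 245, Σr = 29, Σ1 = 6, Σr·q = 460, Σq = 53.)
Determinant 245·6 − 29² = 629.
α = (460·6 − 29·53)/629 = 1223/629; β = (245·53 − 29·460)/629 = -355/629.

α = 1.94, β = -0.56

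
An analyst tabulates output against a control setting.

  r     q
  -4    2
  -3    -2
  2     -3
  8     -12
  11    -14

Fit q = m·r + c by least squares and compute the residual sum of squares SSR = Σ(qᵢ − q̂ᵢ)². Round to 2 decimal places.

With design matrix A, AᵀA = [[214, 14]; [14, 5]] and Aᵀq = [-258, -29]ᵀ.
Δ = 214·5 − 14² = 874.
m = ((-258)·5 − 14·(-29))/874 = -442/437; c = (214·(-29) − 14·(-258))/874 = -1297/437.
Residuals: 403/437, -903/437, 870/437, -411/437, 41/437; SSR = 4360/437.

SSR = 9.98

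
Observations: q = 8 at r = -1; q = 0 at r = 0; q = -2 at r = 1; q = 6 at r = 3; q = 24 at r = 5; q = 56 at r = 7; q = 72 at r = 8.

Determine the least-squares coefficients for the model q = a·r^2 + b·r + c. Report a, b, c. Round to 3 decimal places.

a = 1.537, b = -3.241, c = 1.368

Compute the Gram sums: Σr^2·r^2 = 7205, Σr^2·r = 1007, Σr^2 = 149, Σr·r = 149, Σr = 23, Σ1 = 7.
Right-hand side: Σr^2·q = 8012, Σr·q = 1096, Σq = 164.
AᵀA·[a, b, c]ᵀ = Aᵀq becomes [[7205, 1007, 149]; [1007, 149, 23]; [149, 23, 7]]·[a, b, c]ᵀ = [8012, 1096, 164]ᵀ.
Solving the 3×3 system (Gaussian elimination) gives a = 38237/24882, b = -80651/24882, c = 5674/4147.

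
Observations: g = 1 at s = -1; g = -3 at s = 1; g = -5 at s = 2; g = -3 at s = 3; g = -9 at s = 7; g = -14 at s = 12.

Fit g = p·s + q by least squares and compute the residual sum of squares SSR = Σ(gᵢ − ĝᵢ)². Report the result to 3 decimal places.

Sums needed: Σs·s = 208, Σs = 24, Σ1 = 6.
And Σs·g = -254, Σg = -33.
So AᵀA·[p, q]ᵀ = Aᵀg: [[208, 24]; [24, 6]]·[p, q]ᵀ = [-254, -33]ᵀ.
Δ = 208·6 − 24² = 672.
p = ((-254)·6 − 24·(-33))/672 = -61/56; q = (208·(-33) − 24·(-254))/672 = -8/7.
Residuals: 59/56, -43/56, -47/28, 79/56, -13/56, 3/14; SSR = 185/28.

SSR = 6.607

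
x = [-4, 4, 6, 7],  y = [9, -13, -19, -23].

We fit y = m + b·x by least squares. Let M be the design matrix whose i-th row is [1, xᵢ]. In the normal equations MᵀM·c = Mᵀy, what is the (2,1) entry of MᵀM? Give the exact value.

13

Row 2 ↔ basis x, column 1 ↔ basis 1, so (MᵀM)_{2,1} = Σᵢ x = (-4)·(1) + (4)·(1) + (6)·(1) + (7)·(1) = 13.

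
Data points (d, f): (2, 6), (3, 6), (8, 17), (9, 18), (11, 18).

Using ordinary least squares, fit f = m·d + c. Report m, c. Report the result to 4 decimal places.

With design matrix X, XᵀX = [[279, 33]; [33, 5]] and Xᵀf = [526, 65]ᵀ.
det = 279·5 − 33² = 306.
m = (526·5 − 33·65)/306 = 485/306; c = (279·65 − 33·526)/306 = 259/102.

m = 1.5850, c = 2.5392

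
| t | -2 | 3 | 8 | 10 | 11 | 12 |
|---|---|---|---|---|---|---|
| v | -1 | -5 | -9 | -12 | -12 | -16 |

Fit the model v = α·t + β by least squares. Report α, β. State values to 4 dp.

Forming XᵀX = [[442, 42]; [42, 6]] and Xᵀv = [-529, -55]ᵀ gives XᵀX·[α, β]ᵀ = Xᵀv.
det = 442·6 − 42² = 888.
α = ((-529)·6 − 42·(-55))/888 = -36/37; β = (442·(-55) − 42·(-529))/888 = -523/222.

α = -0.9730, β = -2.3559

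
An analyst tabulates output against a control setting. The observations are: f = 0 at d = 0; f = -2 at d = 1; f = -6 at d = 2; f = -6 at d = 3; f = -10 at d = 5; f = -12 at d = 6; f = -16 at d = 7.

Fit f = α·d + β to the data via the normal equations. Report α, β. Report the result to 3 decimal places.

Compute the Gram sums: Σd·d = 124, Σd = 24, Σ1 = 7.
Moment sums: Σd·f = -266, Σf = -52.
So AᵀA·[α, β]ᵀ = Aᵀf: [[124, 24]; [24, 7]]·[α, β]ᵀ = [-266, -52]ᵀ.
Eliminating β: 7·(row 1) − 24·(row 2) gives 292·α = 7·(-266) − 24·(-52) = -614, so α = -307/146.
Then β = ((-52) − 24·(-307/146))/7 = -16/73.

α = -2.103, β = -0.219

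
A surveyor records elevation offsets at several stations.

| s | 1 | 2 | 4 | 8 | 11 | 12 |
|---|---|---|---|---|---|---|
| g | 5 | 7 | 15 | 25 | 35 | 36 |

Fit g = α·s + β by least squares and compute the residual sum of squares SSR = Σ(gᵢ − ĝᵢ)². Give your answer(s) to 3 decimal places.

The normal equations are: 350·α + 38·β = 1096;  38·α + 6·β = 123.
(Σs·s = 350, Σs = 38, Σ1 = 6, Σs·g = 1096, Σg = 123.)
Δ = 350·6 − 38² = 656.
α = (1096·6 − 38·123)/656 = 951/328; β = (350·123 − 38·1096)/656 = 701/328.
Residuals: -3/82, -307/328, 415/328, -109/328, 159/164, -305/328; SSR = 1441/328.

SSR = 4.393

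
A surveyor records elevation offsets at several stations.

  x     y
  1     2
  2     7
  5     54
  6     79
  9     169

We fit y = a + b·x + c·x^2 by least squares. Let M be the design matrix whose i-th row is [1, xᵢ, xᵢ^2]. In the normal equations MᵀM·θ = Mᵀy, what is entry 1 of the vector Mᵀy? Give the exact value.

Entry 1 ↔ basis 1, so (Mᵀy)_{1} = Σᵢ yᵢ = (1)·(2) + (1)·(7) + (1)·(54) + (1)·(79) + (1)·(169) = 311.

311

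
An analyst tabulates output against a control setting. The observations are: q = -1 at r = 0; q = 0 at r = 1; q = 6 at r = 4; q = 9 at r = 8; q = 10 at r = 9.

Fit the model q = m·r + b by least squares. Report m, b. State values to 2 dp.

m = 1.23, b = -0.63

The normal equations are: 162·m + 22·b = 186;  22·m + 5·b = 24.
Δ = 162·5 − 22² = 326.
m = (186·5 − 22·24)/326 = 201/163; b = (162·24 − 22·186)/326 = -102/163.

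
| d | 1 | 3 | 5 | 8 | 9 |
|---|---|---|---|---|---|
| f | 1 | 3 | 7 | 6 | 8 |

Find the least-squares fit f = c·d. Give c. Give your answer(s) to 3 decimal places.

c = 0.917

The normal equations are: 180·c = 165.
Hence c = 165 / 180 ≈ 0.916667.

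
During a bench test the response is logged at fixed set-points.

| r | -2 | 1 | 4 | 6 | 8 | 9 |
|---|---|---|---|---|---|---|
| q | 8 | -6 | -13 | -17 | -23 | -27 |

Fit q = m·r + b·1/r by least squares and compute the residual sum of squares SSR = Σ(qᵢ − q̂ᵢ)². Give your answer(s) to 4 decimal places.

SSR = 2.1896

Normal-equation sums: Σr·r = 202, Σr·1/r = 6, Σ1/r·1/r = 7093/5184.
For Xᵀq: Σr·q = -603, Σ1/r·q = -527/24.
Normal equations: [[202, 6]; [6, 7093/5184]]·[m, b]ᵀ = [-603, -527/24]ᵀ.
Eliminating b: (7093/5184)·(row 1) − 6·(row 2) gives (623081/2592)·m = (7093/5184)·(-603) − 6·(-527/24) = -399343/576, so m = -3594087/1246162.
Then b = ((-527/24) − 6·(-3594087/1246162))/(7093/5184) = -2119176/623081.
Residuals: 330973/623081, 355467/1246162, -382085/623081, 543080/623081, 310382/623081, -828663/1246162; SSR = 2728585/1246162.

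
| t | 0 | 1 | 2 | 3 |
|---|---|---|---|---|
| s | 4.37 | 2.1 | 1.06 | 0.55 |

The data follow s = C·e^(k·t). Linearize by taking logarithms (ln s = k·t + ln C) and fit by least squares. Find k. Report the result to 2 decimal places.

k = -0.69

Taking logs, ln s = k·t + ln C, so regress ln s on t.
Σt = 6.0000, Σ(t)² = 14.0000, Σln s = 1.6771, Σt·ln s = -0.9350.
Equations: 14.0000·k + 6.0000·ln C = -0.9350;  6.0000·k + 4·ln C = 1.6771.
Δ = 14.0000·4 − (6.0000)² = 20.0000; k = (-0.9350·4 − 6.0000·1.6771)/20.0000 = -0.69015, ln C = (14.0000·1.6771 − 6.0000·-0.9350)/20.0000 = 1.45450.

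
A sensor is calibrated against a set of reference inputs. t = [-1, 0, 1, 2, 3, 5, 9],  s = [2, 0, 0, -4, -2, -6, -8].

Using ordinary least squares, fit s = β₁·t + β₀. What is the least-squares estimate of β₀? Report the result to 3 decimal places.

The normal equations are: 121·β₁ + 19·β₀ = -118;  19·β₁ + 7·β₀ = -18.
(Σt·t = 121, Σt = 19, Σ1 = 7, Σt·s = -118, Σs = -18.)
Eliminating β₀: 7·(row 1) − 19·(row 2) gives 486·β₁ = 7·(-118) − 19·(-18) = -484, so β₁ = -242/243.
Then β₀ = ((-18) − 19·(-242/243))/7 = 32/243.

β₀ = 0.132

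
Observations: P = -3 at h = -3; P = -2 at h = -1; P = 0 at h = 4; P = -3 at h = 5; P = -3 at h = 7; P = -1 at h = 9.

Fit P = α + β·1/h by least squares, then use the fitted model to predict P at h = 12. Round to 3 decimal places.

Setting ∂/∂α … = 0 gives: 6·α + (-793/1260)·β = -12;  (-793/1260)·α + (1978729/1587600)·β = 586/315.
(Σ1 = 6, Σ1/h = -793/1260, Σ1/h·1/h = 1978729/1587600, ΣP = -12, Σ1/h·P = 586/315.)
Eliminating β: (1978729/1587600)·(row 1) − (-793/1260)·(row 2) gives (449741/63504)·α = (1978729/1587600)·(-12) − (-793/1260)·(586/315) = -5471489/396900, so α = -21885956/11243525.
Then β = ((586/315) − (-793/1260)·(-21885956/11243525))/(1978729/1587600) = 1146096/2248705.
At h = 12: P̂ = (-21885956/11243525)·(1) + (1146096/2248705)·(1/12) = -21408416/11243525.

P̂ = -1.904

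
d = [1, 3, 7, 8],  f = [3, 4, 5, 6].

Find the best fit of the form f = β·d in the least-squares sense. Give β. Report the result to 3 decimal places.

The normal system AᵀA·[β]ᵀ = Aᵀf is [[123]]·[β]ᵀ = [98]ᵀ.
β = 98/123 = 0.796748.

β = 0.797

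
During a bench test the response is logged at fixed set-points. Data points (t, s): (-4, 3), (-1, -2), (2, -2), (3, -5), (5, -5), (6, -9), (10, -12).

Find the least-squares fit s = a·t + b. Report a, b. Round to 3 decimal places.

The normal system MᵀM·[a, b]ᵀ = Mᵀs is [[191, 21]; [21, 7]]·[a, b]ᵀ = [-228, -32]ᵀ.
det = 191·7 − 21² = 896.
a = ((-228)·7 − 21·(-32))/896 = -33/32; b = (191·(-32) − 21·(-228))/896 = -331/224.

a = -1.031, b = -1.478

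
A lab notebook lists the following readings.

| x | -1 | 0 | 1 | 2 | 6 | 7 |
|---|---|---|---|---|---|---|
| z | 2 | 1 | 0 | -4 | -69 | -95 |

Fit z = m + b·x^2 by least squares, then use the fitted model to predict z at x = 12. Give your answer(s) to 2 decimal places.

ẑ = -284.11

From the data, Σ1 = 6, Σx^2 = 91, Σx^2·x^2 = 3715.
And Σz = -165, Σx^2·z = -7153.
AᵀA·[m, b]ᵀ = Aᵀz becomes [[6, 91]; [91, 3715]]·[m, b]ᵀ = [-165, -7153]ᵀ.
Δ = 6·3715 − 91² = 14009.
m = ((-165)·3715 − 91·(-7153))/14009 = 37948/14009; b = (6·(-7153) − 91·(-165))/14009 = -27903/14009.
At x = 12: ẑ = (37948/14009)·(1) + (-27903/14009)·(144) = -3980084/14009.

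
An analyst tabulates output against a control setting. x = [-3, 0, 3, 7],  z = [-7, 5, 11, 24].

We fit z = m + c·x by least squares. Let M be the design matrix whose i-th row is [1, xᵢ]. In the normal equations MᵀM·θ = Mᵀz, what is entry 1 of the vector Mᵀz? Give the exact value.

Entry 1 ↔ basis 1, so (Mᵀz)_{1} = Σᵢ zᵢ = (1)·(-7) + (1)·(5) + (1)·(11) + (1)·(24) = 33.

33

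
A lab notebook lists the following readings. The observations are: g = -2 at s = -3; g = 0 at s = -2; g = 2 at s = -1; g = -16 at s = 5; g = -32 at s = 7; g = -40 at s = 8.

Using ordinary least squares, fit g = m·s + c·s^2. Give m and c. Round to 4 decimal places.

Forming AᵀA = [[152, 944]; [944, 7220]] and Aᵀg = [-620, -4544]ᵀ gives AᵀA·[m, c]ᵀ = Aᵀg.
Δ = 152·7220 − 944² = 206304.
m = ((-620)·7220 − 944·(-4544))/206304 = -3893/4298; c = (152·(-4544) − 944·(-620))/206304 = -1098/2149.

m = -0.9058, c = -0.5109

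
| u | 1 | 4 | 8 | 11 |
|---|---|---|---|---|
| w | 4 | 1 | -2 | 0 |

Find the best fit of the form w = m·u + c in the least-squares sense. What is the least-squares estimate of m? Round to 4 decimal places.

With design matrix X, XᵀX = [[202, 24]; [24, 4]] and Xᵀw = [-8, 3]ᵀ.
Eliminating c: 4·(row 1) − 24·(row 2) gives 232·m = 4·(-8) − 24·3 = -104, so m = -13/29.
Then c = (3 − 24·(-13/29))/4 = 399/116.

m = -0.4483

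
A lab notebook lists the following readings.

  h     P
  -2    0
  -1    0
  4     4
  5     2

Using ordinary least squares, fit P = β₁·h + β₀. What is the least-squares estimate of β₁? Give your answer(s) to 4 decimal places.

Compute the Gram sums: Σh·h = 46, Σh = 6, Σ1 = 4.
Right-hand side: Σh·P = 26, ΣP = 6.
Determinant 46·4 − 6² = 148.
β₁ = (26·4 − 6·6)/148 = 17/37; β₀ = (46·6 − 6·26)/148 = 30/37.

β₁ = 0.4595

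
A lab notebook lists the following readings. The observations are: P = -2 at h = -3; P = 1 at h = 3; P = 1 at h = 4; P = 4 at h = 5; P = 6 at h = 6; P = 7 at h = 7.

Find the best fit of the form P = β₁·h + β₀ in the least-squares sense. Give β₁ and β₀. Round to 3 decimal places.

The normal equations are: 144·β₁ + 22·β₀ = 118;  22·β₁ + 6·β₀ = 17.
(Σh·h = 144, Σh = 22, Σ1 = 6, Σh·P = 118, ΣP = 17.)
det = 144·6 − 22² = 380.
β₁ = (118·6 − 22·17)/380 = 167/190; β₀ = (144·17 − 22·118)/380 = -37/95.

β₁ = 0.879, β₀ = -0.389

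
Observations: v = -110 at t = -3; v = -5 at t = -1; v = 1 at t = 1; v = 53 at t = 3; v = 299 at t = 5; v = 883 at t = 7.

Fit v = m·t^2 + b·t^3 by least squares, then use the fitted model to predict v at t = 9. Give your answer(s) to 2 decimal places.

v̂ = 1949.47

Entries of XᵀX: Σt^2·t^2 = 3190, Σt^2·t^3 = 19932, Σt^3·t^3 = 134734.
And Σt^2·v = 50225, Σt^3·v = 344651.
Eliminating b: 134734·(row 1) − 19932·(row 2) gives 32516836·m = 134734·50225 − 19932·344651 = -102568582, so m = -51284291/16258418.
Then b = (344651 − 19932·(-51284291/16258418))/134734 = 4470545/1478038.
At t = 9: v̂ = (-51284291/16258418)·(81) + (4470545/1478038)·(729) = 15847636392/8129209.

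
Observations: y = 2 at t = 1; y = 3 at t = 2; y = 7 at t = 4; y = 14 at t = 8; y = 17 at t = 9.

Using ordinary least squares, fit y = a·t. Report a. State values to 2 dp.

XᵀX·[a]ᵀ = Xᵀy reads: 166·a = 301.
(Σt·t = 166, Σt·y = 301.)
Hence a = 301 / 166 ≈ 1.81325.

a = 1.81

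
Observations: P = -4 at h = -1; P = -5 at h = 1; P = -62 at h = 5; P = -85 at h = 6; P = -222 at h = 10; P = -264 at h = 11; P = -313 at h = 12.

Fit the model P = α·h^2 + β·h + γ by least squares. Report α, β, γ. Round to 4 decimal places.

The normal system MᵀM·[α, β, γ]ᵀ = MᵀP is [[47300, 4400, 428]; [4400, 428, 44]; [428, 44, 7]]·[α, β, γ]ᵀ = [-103835, -9701, -955]ᵀ.
Inverting the 3×3 Gram matrix, [α, β, γ]ᵀ = [-325901/161404, -262153/161404, -111445/40351]ᵀ.

α = -2.0192, β = -1.6242, γ = -2.7619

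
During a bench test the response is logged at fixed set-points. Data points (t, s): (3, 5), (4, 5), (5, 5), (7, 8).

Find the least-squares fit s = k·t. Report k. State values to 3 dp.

k = 1.172

MᵀM·[k]ᵀ = Mᵀs reads: 99·k = 116.
k = 116/99 = 1.17172.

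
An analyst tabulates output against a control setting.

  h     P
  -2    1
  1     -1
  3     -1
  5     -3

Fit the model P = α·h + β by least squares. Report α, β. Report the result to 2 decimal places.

The normal system AᵀA·[α, β]ᵀ = AᵀP is [[39, 7]; [7, 4]]·[α, β]ᵀ = [-21, -4]ᵀ.
Eliminating β: 4·(row 1) − 7·(row 2) gives 107·α = 4·(-21) − 7·(-4) = -56, so α = -56/107.
Then β = ((-4) − 7·(-56/107))/4 = -9/107.

α = -0.52, β = -0.08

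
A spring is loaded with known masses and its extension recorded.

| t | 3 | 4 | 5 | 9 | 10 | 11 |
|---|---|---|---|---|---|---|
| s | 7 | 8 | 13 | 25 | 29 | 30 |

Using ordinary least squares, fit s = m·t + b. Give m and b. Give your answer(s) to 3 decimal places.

m = 3.086, b = -2.937

Entries of AᵀA: Σt·t = 352, Σt = 42, Σ1 = 6.
For Aᵀs: Σt·s = 963, Σs = 112.
Determinant 352·6 − 42² = 348.
m = (963·6 − 42·112)/348 = 179/58; b = (352·112 − 42·963)/348 = -511/174.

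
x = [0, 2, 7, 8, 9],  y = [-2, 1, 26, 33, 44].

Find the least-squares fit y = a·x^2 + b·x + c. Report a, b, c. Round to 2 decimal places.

a = 0.54, b = 0.15, c = -1.80

Compute the Gram sums: Σx^2·x^2 = 13074, Σx^2·x = 1592, Σx^2 = 198, Σx·x = 198, Σx = 26, Σ1 = 5.
For Aᵀy: Σx^2·y = 6954, Σx·y = 844, Σy = 102.
AᵀA·[a, b, c]ᵀ = Aᵀy becomes [[13074, 1592, 198]; [1592, 198, 26]; [198, 26, 5]]·[a, b, c]ᵀ = [6954, 844, 102]ᵀ.
Inverting the 3×3 Gram matrix, [a, b, c]ᵀ = [8351/15439, 2310/15439, -27756/15439]ᵀ.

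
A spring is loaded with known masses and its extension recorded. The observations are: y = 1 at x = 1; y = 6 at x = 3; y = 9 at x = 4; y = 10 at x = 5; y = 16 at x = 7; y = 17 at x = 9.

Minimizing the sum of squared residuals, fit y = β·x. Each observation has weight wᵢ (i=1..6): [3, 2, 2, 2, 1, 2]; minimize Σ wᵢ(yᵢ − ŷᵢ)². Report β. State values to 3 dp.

Setting ∂/∂β … = 0 gives: 314·β = 629.
Hence β = 629 / 314 ≈ 2.00318.

β = 2.003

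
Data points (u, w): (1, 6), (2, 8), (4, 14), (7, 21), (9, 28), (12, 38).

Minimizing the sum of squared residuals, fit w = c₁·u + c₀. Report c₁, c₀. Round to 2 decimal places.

The normal equations are: 295·c₁ + 35·c₀ = 933;  35·c₁ + 6·c₀ = 115.
(Σu·u = 295, Σu = 35, Σ1 = 6, Σu·w = 933, Σw = 115.)
Determinant 295·6 − 35² = 545.
c₁ = (933·6 − 35·115)/545 = 1573/545; c₀ = (295·115 − 35·933)/545 = 254/109.

c₁ = 2.89, c₀ = 2.33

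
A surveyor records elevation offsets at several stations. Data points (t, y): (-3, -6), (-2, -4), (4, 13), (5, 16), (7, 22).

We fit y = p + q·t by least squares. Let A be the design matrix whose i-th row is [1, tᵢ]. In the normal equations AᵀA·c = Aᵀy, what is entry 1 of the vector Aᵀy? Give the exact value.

41

Entry 1 ↔ basis 1, so (Aᵀy)_{1} = Σᵢ yᵢ = (1)·(-6) + (1)·(-4) + (1)·(13) + (1)·(16) + (1)·(22) = 41.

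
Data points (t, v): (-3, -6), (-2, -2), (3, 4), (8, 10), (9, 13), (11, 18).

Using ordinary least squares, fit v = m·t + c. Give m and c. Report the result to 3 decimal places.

m = 1.532, c = -0.473

With design matrix A, AᵀA = [[288, 26]; [26, 6]] and Aᵀv = [429, 37]ᵀ.
Determinant 288·6 − 26² = 1052.
m = (429·6 − 26·37)/1052 = 403/263; c = (288·37 − 26·429)/1052 = -249/526.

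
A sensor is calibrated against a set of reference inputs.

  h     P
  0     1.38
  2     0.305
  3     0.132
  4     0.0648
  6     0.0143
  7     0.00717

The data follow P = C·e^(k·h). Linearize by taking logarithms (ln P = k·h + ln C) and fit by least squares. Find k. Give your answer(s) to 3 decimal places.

Taking logs, ln P = k·h + ln C, so regress ln P on h.
Σh = 22.0000, Σ(h)² = 114.0000, Σln P = -14.8121, Σh·ln P = -79.4455.
Equations: 114.0000·k + 22.0000·ln C = -79.4455;  22.0000·k + 6·ln C = -14.8121.
Slope k = (n·Σh·ln P − Σh·Σln P)/(n·Σ(h)² − (Σh)²) = (6·-79.4455 − 22.0000·-14.8121)/200.0000 = -0.75403; ln C = (Σln P − k·Σh)/n = 0.29610.

k = -0.754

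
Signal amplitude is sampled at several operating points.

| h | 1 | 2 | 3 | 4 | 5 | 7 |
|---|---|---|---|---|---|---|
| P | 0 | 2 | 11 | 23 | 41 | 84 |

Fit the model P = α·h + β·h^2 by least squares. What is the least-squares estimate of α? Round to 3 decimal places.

α = -2.545

Setting ∂/∂α … = 0 gives: 104·α + 568·β = 922;  568·α + 3380·β = 5616.
(Σh·h = 104, Σh·h^2 = 568, Σh^2·h^2 = 3380, Σh·P = 922, Σh^2·P = 5616.)
Δ = 104·3380 − 568² = 28896.
α = (922·3380 − 568·5616)/28896 = -1313/516; β = (104·5616 − 568·922)/28896 = 539/258.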